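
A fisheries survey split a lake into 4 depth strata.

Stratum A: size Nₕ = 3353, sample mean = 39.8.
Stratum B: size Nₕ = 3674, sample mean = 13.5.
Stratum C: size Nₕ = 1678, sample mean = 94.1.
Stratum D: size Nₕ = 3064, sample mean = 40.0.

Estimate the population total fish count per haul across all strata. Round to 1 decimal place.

Population total = Σ Nₕ·x̄ₕ (each stratum's size times its mean).
3353·39.8 + 3674·13.5 + 1678·94.1 + 3064·40.0 = 133449.4 + 49599 + 157899.8 + 122560 = 463508.2.

463508.2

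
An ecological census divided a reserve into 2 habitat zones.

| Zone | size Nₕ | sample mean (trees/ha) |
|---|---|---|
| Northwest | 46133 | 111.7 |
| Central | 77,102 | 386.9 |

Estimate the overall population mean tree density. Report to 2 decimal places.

N = 123235; weights Wₕ = Nₕ/N = (0.3743, 0.6257).
x̄_st = Σ Wₕ·x̄ₕ = 0.3743·111.7 + 0.6257·386.9 ≈ 283.8789...
→ 283.88.

283.88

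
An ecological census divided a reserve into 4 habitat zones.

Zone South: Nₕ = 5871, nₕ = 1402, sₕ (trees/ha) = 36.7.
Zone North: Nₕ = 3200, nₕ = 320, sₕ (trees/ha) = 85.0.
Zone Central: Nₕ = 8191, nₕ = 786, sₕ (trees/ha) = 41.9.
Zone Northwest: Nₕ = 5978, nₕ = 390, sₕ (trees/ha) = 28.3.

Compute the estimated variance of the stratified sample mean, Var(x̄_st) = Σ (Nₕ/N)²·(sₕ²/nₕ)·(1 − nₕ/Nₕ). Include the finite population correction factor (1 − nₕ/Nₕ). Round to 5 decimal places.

N = 23240; Wₕ = Nₕ/N.
zone South: (5871/23240)²·36.7²/1402·(1 − 1402/5871) = 0.04666962
zone North: (3200/23240)²·85.0²/320·(1 − 320/3200) = 0.38526370
zone Central: (8191/23240)²·41.9²/786·(1 − 786/8191) = 0.25083910
zone Northwest: (5978/23240)²·28.3²/390·(1 − 390/5978) = 0.12701304
Sum = 0.80978547 → 0.80979.

0.80979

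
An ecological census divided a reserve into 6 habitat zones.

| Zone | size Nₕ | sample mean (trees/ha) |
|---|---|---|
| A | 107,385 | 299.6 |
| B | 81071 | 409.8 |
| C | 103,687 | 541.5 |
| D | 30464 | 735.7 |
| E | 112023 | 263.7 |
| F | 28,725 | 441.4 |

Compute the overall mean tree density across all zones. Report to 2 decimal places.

N = 107385 + 81071 + 103687 + 30464 + 112023 + 28725 = 463355.
The stratified mean weights each stratum mean by its population share Nₕ/N.
Σ Nₕx̄ₕ = 107385·299.6 + 81071·409.8 + 103687·541.5 + 30464·735.7 + 112023·263.7 + 28725·441.4 = 32172546 + 33222895.8 + 56146510.5 + 22412364.8 + 29540465.1 + 12679215 = 186173997.2.
Divide by N: 186173997.2 / 463355 = 401.7956... → 401.80.

401.80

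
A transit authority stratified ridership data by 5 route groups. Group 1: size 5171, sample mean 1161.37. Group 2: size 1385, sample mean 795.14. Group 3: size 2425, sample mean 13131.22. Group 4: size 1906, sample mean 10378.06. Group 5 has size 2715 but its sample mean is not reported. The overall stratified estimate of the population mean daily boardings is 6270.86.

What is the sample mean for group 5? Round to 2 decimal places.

9784.80

Σ Nₕx̄ₕ = N·μ, so 2715·x̄_5 = 13602·6270.86 − (5171·1161.37 + 1385·795.14 + 2425·13131.22 + 1906·10378.06).
= 85296237.72 − 58730504.03 = 26565733.69.
x̄_5 = 26565733.69 / 2715 = 9784.8006... → 9784.80.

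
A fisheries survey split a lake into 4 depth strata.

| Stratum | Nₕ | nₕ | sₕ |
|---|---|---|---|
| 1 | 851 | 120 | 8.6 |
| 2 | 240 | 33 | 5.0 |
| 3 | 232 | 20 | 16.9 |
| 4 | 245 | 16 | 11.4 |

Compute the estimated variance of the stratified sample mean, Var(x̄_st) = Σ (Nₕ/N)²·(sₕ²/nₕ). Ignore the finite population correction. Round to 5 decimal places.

0.71022

N = 1568; Wₕ = Nₕ/N.
stratum 1: (851/1568)²·8.6²/120 = 0.18154432
stratum 2: (240/1568)²·5.0²/33 = 0.01774829
stratum 3: (232/1568)²·16.9²/20 = 0.31262756
stratum 4: (245/1568)²·11.4²/16 = 0.19830322
Sum = 0.71022339 → 0.71022.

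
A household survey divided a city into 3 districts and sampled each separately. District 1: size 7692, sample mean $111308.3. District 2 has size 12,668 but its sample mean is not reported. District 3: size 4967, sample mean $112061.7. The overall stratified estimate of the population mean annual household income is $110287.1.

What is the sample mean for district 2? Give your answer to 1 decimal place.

108971.2

Σ Nₕx̄ₕ = N·μ, so 12668·x̄_2 = 25327·110287.1 − (7692·111308.3 + 4967·112061.7).
= 2793241381.7 − 1412793907.5 = 1380447474.2.
x̄_2 = 1380447474.2 / 12668 = 108971.225... → 108971.2.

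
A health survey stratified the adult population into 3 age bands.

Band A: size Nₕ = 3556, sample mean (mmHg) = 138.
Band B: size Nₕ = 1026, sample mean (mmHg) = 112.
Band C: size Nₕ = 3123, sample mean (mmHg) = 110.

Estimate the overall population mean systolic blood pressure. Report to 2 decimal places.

123.19

N = 7705; weights Wₕ = Nₕ/N = (0.4615, 0.1332, 0.4053).
x̄_st = Σ Wₕ·x̄ₕ = 0.4615·138 + 0.1332·112 + 0.4053·110 ≈ 123.1888...
→ 123.19.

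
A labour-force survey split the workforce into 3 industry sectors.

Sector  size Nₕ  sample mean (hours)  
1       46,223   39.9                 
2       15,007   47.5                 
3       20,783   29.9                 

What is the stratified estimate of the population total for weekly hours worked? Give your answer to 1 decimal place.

Population total = Σ Nₕ·x̄ₕ (each stratum's size times its mean).
46223·39.9 + 15007·47.5 + 20783·29.9 = 1844297.7 + 712832.5 + 621411.7 = 3178541.9.

3178541.9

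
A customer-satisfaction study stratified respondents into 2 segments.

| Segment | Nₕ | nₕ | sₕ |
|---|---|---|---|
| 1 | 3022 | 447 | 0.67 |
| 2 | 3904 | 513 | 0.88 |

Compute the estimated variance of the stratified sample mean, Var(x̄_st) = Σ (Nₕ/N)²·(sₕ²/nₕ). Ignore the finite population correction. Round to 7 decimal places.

N = 6926; Wₕ = Nₕ/N.
segment 1: (3022/6926)²·0.67²/447 = 0.0001911904
segment 2: (3904/6926)²·0.88²/513 = 0.0004796259
Sum = 0.0006708163 → 0.0006708.

0.0006708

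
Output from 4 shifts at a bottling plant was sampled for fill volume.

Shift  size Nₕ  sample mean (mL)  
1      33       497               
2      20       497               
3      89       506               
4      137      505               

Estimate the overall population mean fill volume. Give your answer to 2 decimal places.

503.80

N = 33 + 20 + 89 + 137 = 279.
The stratified mean weights each stratum mean by its population share Nₕ/N.
Σ Nₕx̄ₕ = 33·497 + 20·497 + 89·506 + 137·505 = 16401 + 9940 + 45034 + 69185 = 140560.
Divide by N: 140560 / 279 = 503.7993... → 503.80.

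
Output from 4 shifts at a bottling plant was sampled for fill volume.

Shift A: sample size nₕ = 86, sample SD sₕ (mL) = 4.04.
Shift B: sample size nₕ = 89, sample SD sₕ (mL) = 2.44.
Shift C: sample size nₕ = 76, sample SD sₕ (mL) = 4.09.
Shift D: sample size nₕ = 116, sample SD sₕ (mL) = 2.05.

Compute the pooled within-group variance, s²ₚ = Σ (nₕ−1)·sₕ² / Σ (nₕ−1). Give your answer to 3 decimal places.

A: (86−1)·4.04² = 85·16.3216 = 1387.336
B: (89−1)·2.44² = 88·5.9536 = 523.9168
C: (76−1)·4.09² = 75·16.7281 = 1254.6075
D: (116−1)·2.05² = 115·4.2025 = 483.2875
Numerator = 3649.1478; denominator = Σ(nₕ−1) = 363.
s²ₚ = 3649.1478/363 = 10.05275... → 10.053.

10.053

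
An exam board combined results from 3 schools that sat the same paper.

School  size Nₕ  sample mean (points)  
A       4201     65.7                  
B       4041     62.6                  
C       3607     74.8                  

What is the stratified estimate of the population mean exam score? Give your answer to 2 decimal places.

N = 4201 + 4041 + 3607 = 11849.
Weight each subgroup mean by Nₕ/N and sum.
Σ Nₕx̄ₕ = 4201·65.7 + 4041·62.6 + 3607·74.8 = 276005.7 + 252966.6 + 269803.6 = 798775.9.
Divide by N: 798775.9 / 11849 = 67.4129... → 67.41.

67.41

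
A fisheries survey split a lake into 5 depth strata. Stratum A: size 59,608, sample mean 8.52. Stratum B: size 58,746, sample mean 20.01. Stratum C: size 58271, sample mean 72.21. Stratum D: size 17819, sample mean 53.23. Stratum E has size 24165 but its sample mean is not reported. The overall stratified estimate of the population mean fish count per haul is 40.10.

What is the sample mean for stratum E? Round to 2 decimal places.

N = 59608 + 58746 + 58271 + 17819 + 24165 = 218609.
Overall total = μ·N = 40.10·218609 = 8766220.9.
Subtract the known strata: 59608·8.52 + 58746·20.01 + 58271·72.21 + 17819·53.23 = 6839621.9.
Remaining total for stratum E: 8766220.9 − 6839621.9 = 1926599.
Divide by its size: 1926599 / 24165 = 79.7268... → 79.73.

79.73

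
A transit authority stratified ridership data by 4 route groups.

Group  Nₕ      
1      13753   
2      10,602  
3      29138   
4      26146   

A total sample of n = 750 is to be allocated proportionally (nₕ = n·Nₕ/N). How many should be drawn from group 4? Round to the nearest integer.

Share of group 4 = 26146/79639 = 0.32831.
Allocate 750 × 0.32831 = 246.230... → 246.

246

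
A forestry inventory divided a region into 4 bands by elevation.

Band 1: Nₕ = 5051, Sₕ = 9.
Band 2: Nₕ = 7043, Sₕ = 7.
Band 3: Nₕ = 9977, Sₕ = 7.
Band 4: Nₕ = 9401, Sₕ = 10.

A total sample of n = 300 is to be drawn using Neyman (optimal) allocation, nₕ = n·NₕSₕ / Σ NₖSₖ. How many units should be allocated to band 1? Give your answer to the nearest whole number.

1: NₕSₕ = 5051·9 = 45459
2: NₕSₕ = 7043·7 = 49301
3: NₕSₕ = 9977·7 = 69839
4: NₕSₕ = 9401·10 = 94010
Σ NₕSₕ = 258609.
n_1 = 300·45459/258609 = 52.735... → 53.

53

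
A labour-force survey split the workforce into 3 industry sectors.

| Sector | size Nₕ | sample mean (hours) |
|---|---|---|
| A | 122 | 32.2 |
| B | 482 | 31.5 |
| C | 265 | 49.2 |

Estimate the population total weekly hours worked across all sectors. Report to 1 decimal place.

32149.4

A: 122·32.2 = 3928.4
B: 482·31.5 = 15183
C: 265·49.2 = 13038
τ̂ = Σ Nₕx̄ₕ = 32149.4.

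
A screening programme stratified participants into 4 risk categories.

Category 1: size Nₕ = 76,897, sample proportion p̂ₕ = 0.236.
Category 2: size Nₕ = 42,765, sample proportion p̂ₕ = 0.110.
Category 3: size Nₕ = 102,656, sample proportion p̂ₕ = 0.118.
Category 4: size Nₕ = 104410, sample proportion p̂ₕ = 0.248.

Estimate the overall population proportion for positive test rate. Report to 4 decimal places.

N = 76897 + 42765 + 102656 + 104410 = 326728.
Overall proportion = Σ (Nₕ/N)·p̂ₕ.
Σ Nₕp̂ₕ = 18147.692 + 4704.15 + 12113.408 + 25893.68 = 60858.93.
60858.93 / 326728 = 0.186268... → 0.1863.

0.1863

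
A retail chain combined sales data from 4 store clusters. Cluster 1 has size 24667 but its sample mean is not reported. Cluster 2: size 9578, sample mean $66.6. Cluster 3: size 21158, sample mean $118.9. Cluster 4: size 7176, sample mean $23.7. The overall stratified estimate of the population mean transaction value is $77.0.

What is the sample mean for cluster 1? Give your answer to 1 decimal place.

60.6

N = 24667 + 9578 + 21158 + 7176 = 62579.
Overall total = μ·N = 77.0·62579 = 4818583.
Subtract the known strata: 9578·66.6 + 21158·118.9 + 7176·23.7 = 3323652.2.
Remaining total for cluster 1: 4818583 − 3323652.2 = 1494930.8.
Divide by its size: 1494930.8 / 24667 = 60.604... → 60.6.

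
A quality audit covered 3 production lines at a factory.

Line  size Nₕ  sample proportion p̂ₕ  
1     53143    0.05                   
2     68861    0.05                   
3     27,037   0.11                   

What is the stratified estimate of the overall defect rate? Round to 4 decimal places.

N = 53143 + 68861 + 27037 = 149041.
Overall proportion = Σ (Nₕ/N)·p̂ₕ.
Σ Nₕp̂ₕ = 2657.15 + 3443.05 + 2974.07 = 9074.27.
9074.27 / 149041 = 0.060884... → 0.0609.

0.0609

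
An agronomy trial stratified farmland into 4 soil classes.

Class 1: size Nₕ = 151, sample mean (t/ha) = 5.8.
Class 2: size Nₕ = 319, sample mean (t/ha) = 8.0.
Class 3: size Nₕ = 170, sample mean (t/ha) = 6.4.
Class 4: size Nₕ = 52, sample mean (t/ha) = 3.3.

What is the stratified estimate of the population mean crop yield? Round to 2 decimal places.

N = 151 + 319 + 170 + 52 = 692.
Overall mean = Σ (Nₕ/N)·x̄ₕ — weight by population share, not a simple average.
Σ Nₕx̄ₕ = 151·5.8 + 319·8.0 + 170·6.4 + 52·3.3 = 875.8 + 2552 + 1088 + 171.6 = 4687.4.
Divide by N: 4687.4 / 692 = 6.7737... → 6.77.

6.77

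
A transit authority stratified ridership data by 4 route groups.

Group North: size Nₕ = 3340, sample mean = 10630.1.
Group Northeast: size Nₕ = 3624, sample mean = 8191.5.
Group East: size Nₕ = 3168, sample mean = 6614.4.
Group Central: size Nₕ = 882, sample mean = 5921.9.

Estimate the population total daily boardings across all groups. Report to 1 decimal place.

91368065.0

North: 3340·10630.1 = 35504534
Northeast: 3624·8191.5 = 29685996
East: 3168·6614.4 = 20954419.2
Central: 882·5921.9 = 5223115.8
τ̂ = Σ Nₕx̄ₕ = 91368065.0.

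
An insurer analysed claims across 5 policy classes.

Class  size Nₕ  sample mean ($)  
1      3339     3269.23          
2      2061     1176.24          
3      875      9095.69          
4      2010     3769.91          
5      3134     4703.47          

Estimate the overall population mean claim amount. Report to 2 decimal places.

3819.70

x̄_st = (Σ Nₕx̄ₕ) / (Σ Nₕ) = (3339·3269.23 + 2061·1176.24 + 875·9095.69 + 2010·3769.91 + 3134·4703.47) / 11419
= 43617112.44 / 11419 = 3819.6963... → 3819.70.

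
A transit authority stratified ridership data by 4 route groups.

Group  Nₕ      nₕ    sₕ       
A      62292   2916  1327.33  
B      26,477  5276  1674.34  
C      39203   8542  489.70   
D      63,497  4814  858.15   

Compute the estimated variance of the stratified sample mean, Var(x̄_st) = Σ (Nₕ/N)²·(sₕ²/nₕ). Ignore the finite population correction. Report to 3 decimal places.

N = 191469. Term for each stratum: Wₕ²sₕ²/nₕ.
Var(x̄_st) = 63.949612 + 10.160688 + 1.176907 + 16.824021 = 92.111229 → 92.111.

92.111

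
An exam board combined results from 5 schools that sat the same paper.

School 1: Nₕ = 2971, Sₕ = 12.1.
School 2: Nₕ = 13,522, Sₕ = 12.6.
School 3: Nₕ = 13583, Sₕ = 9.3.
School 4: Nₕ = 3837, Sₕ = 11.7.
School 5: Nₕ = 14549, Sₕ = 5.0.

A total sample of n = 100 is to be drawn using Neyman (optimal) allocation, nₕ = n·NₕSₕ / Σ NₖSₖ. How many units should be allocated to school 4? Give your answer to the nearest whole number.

Σ NₕSₕ = 2971·12.1 + 13522·12.6 + 13583·9.3 + 3837·11.7 + 14549·5.0 = 450286.1.
Share for 4: 44892.9/450286.1 = 0.09970.
n_4 = 100 × 0.09970 = 9.970... → 10.

10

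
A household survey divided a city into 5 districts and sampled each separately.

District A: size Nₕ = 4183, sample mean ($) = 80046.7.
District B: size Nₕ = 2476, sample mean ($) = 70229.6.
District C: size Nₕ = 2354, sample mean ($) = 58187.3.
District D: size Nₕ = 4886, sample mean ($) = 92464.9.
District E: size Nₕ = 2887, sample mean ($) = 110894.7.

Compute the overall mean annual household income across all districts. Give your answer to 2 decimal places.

x̄_st = (Σ Nₕx̄ₕ) / (Σ Nₕ) = (4183·80046.7 + 2476·70229.6 + 2354·58187.3 + 4886·92464.9 + 2887·110894.7) / 16786
= 1417633240.2 / 16786 = 84453.3087... → 84453.31.

84453.31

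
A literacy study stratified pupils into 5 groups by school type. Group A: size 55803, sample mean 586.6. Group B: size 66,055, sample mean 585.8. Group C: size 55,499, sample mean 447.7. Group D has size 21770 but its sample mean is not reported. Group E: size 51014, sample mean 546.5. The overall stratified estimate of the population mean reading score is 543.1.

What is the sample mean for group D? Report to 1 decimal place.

Σ Nₕx̄ₕ = N·μ, so 21770·x̄_D = 250141·543.1 − (55803·586.6 + 66055·585.8 + 55499·447.7 + 51014·546.5).
= 135851577.1 − 124155112.1 = 11696465.
x̄_D = 11696465 / 21770 = 537.274... → 537.3.

537.3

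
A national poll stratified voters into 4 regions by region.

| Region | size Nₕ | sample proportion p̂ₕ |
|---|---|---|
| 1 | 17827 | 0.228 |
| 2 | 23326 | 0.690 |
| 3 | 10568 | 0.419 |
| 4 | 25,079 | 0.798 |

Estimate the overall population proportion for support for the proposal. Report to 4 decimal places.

0.5807

Wₕ = Nₕ/N with N = 76800: 0.2321, 0.3037, 0.1376, 0.3265.
p̂_st = 0.2321·0.228 + 0.3037·0.690 + 0.1376·0.419 + 0.3265·0.798 ≈ 0.580736... → 0.5807.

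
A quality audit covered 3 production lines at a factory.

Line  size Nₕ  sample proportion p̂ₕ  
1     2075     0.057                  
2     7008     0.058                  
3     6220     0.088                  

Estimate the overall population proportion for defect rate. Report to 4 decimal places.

0.0701

N = 2075 + 7008 + 6220 = 15303.
Overall proportion = Σ (Nₕ/N)·p̂ₕ.
Σ Nₕp̂ₕ = 118.275 + 406.464 + 547.36 = 1072.099.
1072.099 / 15303 = 0.070058... → 0.0701.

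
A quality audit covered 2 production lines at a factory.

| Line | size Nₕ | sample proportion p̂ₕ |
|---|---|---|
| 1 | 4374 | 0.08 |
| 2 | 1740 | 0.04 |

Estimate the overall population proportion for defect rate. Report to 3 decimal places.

Wₕ = Nₕ/N with N = 6114: 0.7154, 0.2846.
p̂_st = 0.7154·0.08 + 0.2846·0.04 ≈ 0.06862... → 0.069.

0.069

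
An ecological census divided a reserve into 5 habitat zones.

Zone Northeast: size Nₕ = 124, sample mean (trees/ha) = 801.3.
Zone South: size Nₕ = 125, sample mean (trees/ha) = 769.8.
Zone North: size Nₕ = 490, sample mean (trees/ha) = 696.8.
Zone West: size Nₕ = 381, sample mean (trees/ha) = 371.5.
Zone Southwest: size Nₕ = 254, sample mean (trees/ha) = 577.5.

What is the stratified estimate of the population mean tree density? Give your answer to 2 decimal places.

N = 124 + 125 + 490 + 381 + 254 = 1374.
The stratified mean weights each stratum mean by its population share Nₕ/N.
Σ Nₕx̄ₕ = 124·801.3 + 125·769.8 + 490·696.8 + 381·371.5 + 254·577.5 = 99361.2 + 96225 + 341432 + 141541.5 + 146685 = 825244.7.
Divide by N: 825244.7 / 1374 = 600.6148... → 600.61.

600.61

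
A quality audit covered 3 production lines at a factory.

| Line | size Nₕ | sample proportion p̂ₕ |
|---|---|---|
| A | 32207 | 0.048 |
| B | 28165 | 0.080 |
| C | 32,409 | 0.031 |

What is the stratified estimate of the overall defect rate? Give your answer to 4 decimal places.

0.0518

Wₕ = Nₕ/N with N = 92781: 0.3471, 0.3036, 0.3493.
p̂_st = 0.3471·0.048 + 0.3036·0.080 + 0.3493·0.031 ≈ 0.051776... → 0.0518.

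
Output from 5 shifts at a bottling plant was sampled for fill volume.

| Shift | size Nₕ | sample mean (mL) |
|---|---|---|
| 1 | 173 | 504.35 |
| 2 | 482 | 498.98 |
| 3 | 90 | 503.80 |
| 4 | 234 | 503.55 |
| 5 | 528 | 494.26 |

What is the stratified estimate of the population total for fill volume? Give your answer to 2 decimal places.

751902.89

Estimate total by summing Nₕ·x̄ₕ over strata.
173·504.35 + 482·498.98 + 90·503.80 + 234·503.55 + 528·494.26 = 87252.55 + 240508.36 + 45342 + 117830.7 + 260969.28 = 751902.89.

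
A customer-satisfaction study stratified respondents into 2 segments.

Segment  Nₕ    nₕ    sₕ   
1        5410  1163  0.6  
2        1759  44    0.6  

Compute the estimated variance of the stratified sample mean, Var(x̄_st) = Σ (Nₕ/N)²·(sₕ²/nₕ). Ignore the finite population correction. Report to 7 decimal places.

0.0006688

N = 7169; Wₕ = Nₕ/N.
segment 1: (5410/7169)²·0.6²/1163 = 0.0001762788
segment 2: (1759/7169)²·0.6²/44 = 0.0004925659
Sum = 0.0006688447 → 0.0006688.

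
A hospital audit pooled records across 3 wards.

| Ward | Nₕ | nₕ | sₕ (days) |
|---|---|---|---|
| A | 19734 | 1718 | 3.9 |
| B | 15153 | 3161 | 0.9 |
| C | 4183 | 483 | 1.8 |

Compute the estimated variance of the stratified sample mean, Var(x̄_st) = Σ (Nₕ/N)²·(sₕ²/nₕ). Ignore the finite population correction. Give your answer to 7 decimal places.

0.0023741

N = 39070. Term for each stratum: Wₕ²sₕ²/nₕ.
Var(x̄_st) = 0.0022586528 + 0.0000385453 + 0.0000768930 = 0.0023740911 → 0.0023741.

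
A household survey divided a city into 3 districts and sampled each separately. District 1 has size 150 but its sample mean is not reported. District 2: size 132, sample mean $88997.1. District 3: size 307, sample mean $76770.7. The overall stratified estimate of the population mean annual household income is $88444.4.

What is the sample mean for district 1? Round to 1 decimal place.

111850.2

N = 150 + 132 + 307 = 589.
Overall total = μ·N = 88444.4·589 = 52093751.6.
Subtract the known strata: 132·88997.1 + 307·76770.7 = 35316222.1.
Remaining total for district 1: 52093751.6 − 35316222.1 = 16777529.5.
Divide by its size: 16777529.5 / 150 = 111850.197... → 111850.2.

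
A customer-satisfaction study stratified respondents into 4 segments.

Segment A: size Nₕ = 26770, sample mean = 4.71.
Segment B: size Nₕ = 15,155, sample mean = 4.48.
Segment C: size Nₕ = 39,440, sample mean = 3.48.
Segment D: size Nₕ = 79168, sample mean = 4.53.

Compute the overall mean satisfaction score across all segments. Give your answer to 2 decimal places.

4.30

N = 26770 + 15155 + 39440 + 79168 = 160533.
Weight each subgroup mean by Nₕ/N and sum.
Σ Nₕx̄ₕ = 26770·4.71 + 15155·4.48 + 39440·3.48 + 79168·4.53 = 126086.7 + 67894.4 + 137251.2 + 358631.04 = 689863.34.
Divide by N: 689863.34 / 160533 = 4.2973... → 4.30.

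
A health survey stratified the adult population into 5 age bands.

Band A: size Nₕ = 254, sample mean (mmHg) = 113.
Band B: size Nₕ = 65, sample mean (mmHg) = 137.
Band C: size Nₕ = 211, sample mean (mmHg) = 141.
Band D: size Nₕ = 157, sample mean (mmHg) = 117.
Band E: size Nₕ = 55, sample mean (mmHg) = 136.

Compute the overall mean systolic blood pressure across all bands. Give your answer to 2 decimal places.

x̄_st = (Σ Nₕx̄ₕ) / (Σ Nₕ) = (254·113 + 65·137 + 211·141 + 157·117 + 55·136) / 742
= 93207 / 742 = 125.6159... → 125.62.

125.62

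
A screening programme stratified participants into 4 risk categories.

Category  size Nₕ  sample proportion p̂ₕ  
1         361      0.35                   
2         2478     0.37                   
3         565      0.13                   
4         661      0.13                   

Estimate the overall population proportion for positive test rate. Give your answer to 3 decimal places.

N = 361 + 2478 + 565 + 661 = 4065.
Overall proportion = Σ (Nₕ/N)·p̂ₕ.
Σ Nₕp̂ₕ = 126.35 + 916.86 + 73.45 + 85.93 = 1202.59.
1202.59 / 4065 = 0.29584... → 0.296.

0.296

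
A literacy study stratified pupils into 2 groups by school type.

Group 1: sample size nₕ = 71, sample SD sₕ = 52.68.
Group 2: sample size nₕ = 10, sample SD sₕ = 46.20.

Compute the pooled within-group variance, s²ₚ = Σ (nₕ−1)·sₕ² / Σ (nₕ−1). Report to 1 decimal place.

Degrees of freedom: 70 + 9 = 79.
Σ(nₕ−1)sₕ² = 70·2775.1824 + 9·2134.44 = 213472.728.
s²ₚ = 213472.728 / 79 = 2702.186... → 2702.2.

2702.2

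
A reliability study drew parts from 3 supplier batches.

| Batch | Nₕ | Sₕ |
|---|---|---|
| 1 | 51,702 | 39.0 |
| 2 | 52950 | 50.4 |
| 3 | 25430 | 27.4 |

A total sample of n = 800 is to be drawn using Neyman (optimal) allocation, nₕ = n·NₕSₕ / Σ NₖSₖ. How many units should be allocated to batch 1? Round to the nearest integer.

300

1: NₕSₕ = 51702·39.0 = 2016378
2: NₕSₕ = 52950·50.4 = 2668680
3: NₕSₕ = 25430·27.4 = 696782
Σ NₕSₕ = 5381840.
n_1 = 800·2016378/5381840 = 299.731... → 300.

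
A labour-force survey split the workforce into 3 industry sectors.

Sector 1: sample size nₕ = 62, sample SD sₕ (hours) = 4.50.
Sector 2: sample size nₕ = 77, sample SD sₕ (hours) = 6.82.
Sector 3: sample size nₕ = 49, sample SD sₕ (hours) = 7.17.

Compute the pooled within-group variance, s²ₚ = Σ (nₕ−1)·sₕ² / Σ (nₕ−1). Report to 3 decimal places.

39.123

1: (62−1)·4.50² = 61·20.25 = 1235.25
2: (77−1)·6.82² = 76·46.5124 = 3534.9424
3: (49−1)·7.17² = 48·51.4089 = 2467.6272
Numerator = 7237.8196; denominator = Σ(nₕ−1) = 185.
s²ₚ = 7237.8196/185 = 39.12335... → 39.123.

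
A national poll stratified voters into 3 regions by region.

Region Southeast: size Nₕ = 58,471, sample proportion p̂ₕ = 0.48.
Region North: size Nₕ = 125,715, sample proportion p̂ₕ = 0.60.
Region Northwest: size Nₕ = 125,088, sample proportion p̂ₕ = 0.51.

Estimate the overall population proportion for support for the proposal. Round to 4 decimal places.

0.5409

Wₕ = Nₕ/N with N = 309274: 0.1891, 0.4065, 0.4045.
p̂_st = 0.1891·0.48 + 0.4065·0.60 + 0.4045·0.51 ≈ 0.540912... → 0.5409.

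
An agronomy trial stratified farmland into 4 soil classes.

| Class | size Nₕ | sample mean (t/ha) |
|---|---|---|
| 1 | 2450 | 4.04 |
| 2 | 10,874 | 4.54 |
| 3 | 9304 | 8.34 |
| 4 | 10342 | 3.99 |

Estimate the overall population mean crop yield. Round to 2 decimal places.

N = 2450 + 10874 + 9304 + 10342 = 32970.
Weight each subgroup mean by Nₕ/N and sum.
Σ Nₕx̄ₕ = 2450·4.04 + 10874·4.54 + 9304·8.34 + 10342·3.99 = 9898 + 49367.96 + 77595.36 + 41264.58 = 178125.9.
Divide by N: 178125.9 / 32970 = 5.4027... → 5.40.

5.40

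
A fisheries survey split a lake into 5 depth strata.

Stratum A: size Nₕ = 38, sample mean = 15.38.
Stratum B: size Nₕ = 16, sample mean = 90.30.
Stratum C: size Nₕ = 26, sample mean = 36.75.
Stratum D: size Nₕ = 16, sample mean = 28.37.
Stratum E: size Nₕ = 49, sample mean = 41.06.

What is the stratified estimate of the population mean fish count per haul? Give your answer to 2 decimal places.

N = 145; weights Wₕ = Nₕ/N = (0.2621, 0.1103, 0.1793, 0.1103, 0.3379).
x̄_st = Σ Wₕ·x̄ₕ = 0.2621·15.38 + 0.1103·90.30 + 0.1793·36.75 + 0.1103·28.37 + 0.3379·41.06 ≈ 37.5903...
→ 37.59.

37.59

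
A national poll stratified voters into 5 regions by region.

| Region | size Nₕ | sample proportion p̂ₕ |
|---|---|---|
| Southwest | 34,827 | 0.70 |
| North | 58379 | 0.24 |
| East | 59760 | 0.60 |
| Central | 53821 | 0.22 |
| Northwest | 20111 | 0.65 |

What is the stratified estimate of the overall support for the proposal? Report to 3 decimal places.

0.437

Wₕ = Nₕ/N with N = 226898: 0.1535, 0.2573, 0.2634, 0.2372, 0.0886.
p̂_st = 0.1535·0.70 + 0.2573·0.24 + 0.2634·0.60 + 0.2372·0.22 + 0.0886·0.65 ≈ 0.43702... → 0.437.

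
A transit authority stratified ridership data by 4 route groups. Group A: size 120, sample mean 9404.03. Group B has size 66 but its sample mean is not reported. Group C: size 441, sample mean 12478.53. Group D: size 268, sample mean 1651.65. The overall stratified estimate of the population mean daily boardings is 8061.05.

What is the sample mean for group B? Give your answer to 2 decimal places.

2128.52

Σ Nₕx̄ₕ = N·μ, so 66·x̄_B = 895·8061.05 − (120·9404.03 + 441·12478.53 + 268·1651.65).
= 7214639.75 − 7074157.53 = 140482.22.
x̄_B = 140482.22 / 66 = 2128.5185... → 2128.52.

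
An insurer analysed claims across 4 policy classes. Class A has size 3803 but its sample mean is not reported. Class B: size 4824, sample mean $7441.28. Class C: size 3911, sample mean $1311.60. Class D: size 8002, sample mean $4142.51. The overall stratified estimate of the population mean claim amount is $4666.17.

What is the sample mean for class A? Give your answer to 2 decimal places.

5697.70

Σ Nₕx̄ₕ = N·μ, so 3803·x̄_A = 20540·4666.17 − (4824·7441.28 + 3911·1311.60 + 8002·4142.51).
= 95843131.8 − 74174767.34 = 21668364.46.
x̄_A = 21668364.46 / 3803 = 5697.7030... → 5697.70.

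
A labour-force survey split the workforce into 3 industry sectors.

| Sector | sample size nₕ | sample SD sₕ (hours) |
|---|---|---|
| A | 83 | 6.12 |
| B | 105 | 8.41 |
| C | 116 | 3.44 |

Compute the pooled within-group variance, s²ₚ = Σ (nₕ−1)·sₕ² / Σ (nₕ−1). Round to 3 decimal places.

Degrees of freedom: 82 + 104 + 115 = 301.
Σ(nₕ−1)sₕ² = 82·37.4544 + 104·70.7281 + 115·11.8336 = 11787.8472.
s²ₚ = 11787.8472 / 301 = 39.16228... → 39.162.

39.162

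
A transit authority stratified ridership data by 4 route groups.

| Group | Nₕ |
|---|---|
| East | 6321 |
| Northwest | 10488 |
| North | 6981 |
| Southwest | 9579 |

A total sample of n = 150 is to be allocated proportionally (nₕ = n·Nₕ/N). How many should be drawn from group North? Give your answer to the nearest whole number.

31

N = 6321 + 10488 + 6981 + 9579 = 33369.
n_North = 150·6981/33369 = 31.381... → 31.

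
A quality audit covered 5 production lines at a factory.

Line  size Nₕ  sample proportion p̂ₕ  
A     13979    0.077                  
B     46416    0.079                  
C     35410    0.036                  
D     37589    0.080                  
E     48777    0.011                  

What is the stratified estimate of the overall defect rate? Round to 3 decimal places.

0.052

N = 13979 + 46416 + 35410 + 37589 + 48777 = 182171.
Overall proportion = Σ (Nₕ/N)·p̂ₕ.
Σ Nₕp̂ₕ = 1076.383 + 3666.864 + 1274.76 + 3007.12 + 536.547 = 9561.674.
9561.674 / 182171 = 0.05249... → 0.052.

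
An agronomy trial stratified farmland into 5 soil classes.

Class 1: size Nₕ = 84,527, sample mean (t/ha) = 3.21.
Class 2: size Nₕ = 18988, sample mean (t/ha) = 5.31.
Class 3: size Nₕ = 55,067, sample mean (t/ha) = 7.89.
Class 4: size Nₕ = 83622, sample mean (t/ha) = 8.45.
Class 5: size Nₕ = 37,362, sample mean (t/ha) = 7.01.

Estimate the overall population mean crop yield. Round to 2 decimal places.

6.35

x̄_st = (Σ Nₕx̄ₕ) / (Σ Nₕ) = (84527·3.21 + 18988·5.31 + 55067·7.89 + 83622·8.45 + 37362·7.01) / 279566
= 1775150.1 / 279566 = 6.3497... → 6.35.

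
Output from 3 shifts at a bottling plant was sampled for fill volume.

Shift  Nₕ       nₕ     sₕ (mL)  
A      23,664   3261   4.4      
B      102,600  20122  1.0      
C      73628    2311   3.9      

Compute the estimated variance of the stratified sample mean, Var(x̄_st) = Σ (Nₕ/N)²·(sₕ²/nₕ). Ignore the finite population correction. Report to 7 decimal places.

0.0009892

N = 199892; Wₕ = Nₕ/N.
shift A: (23664/199892)²·4.4²/3261 = 0.0000832032
shift B: (102600/199892)²·1.0²/20122 = 0.0000130928
shift C: (73628/199892)²·3.9²/2311 = 0.0008929445
Sum = 0.0009892405 → 0.0009892.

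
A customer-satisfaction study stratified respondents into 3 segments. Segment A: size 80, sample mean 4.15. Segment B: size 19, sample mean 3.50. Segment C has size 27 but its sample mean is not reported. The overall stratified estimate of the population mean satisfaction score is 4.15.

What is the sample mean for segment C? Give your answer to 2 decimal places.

N = 80 + 19 + 27 = 126.
Overall total = μ·N = 4.15·126 = 522.9.
Subtract the known strata: 80·4.15 + 19·3.50 = 398.5.
Remaining total for segment C: 522.9 − 398.5 = 124.4.
Divide by its size: 124.4 / 27 = 4.6074... → 4.61.

4.61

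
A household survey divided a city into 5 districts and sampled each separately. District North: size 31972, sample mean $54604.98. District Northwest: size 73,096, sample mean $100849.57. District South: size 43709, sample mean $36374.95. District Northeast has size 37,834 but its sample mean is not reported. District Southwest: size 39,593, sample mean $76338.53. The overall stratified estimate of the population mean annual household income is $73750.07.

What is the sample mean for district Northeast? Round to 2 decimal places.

N = 31972 + 73096 + 43709 + 37834 + 39593 = 226204.
Overall total = μ·N = 73750.07·226204 = 16682560834.28.
Subtract the known strata: 31972·54604.98 + 73096·100849.57 + 43709·36374.95 + 39593·76338.53 = 13729914697.12.
Remaining total for district Northeast: 16682560834.28 − 13729914697.12 = 2952646137.16.
Divide by its size: 2952646137.16 / 37834 = 78042.1350... → 78042.14.

78042.14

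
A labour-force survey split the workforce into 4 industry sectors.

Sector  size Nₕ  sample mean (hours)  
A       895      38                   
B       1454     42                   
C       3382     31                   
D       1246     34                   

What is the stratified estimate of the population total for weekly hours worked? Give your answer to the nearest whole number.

242284

Population total = Σ Nₕ·x̄ₕ (each stratum's size times its mean).
895·38 + 1454·42 + 3382·31 + 1246·34 = 34010 + 61068 + 104842 + 42364 = 242284.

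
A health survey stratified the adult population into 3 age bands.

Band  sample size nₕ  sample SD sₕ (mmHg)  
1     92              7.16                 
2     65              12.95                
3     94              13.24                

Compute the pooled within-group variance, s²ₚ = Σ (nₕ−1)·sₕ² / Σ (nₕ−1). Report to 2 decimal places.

127.83

1: (92−1)·7.16² = 91·51.2656 = 4665.1696
2: (65−1)·12.95² = 64·167.7025 = 10732.96
3: (94−1)·13.24² = 93·175.2976 = 16302.6768
Numerator = 31700.8064; denominator = Σ(nₕ−1) = 248.
s²ₚ = 31700.8064/248 = 127.8258... → 127.83.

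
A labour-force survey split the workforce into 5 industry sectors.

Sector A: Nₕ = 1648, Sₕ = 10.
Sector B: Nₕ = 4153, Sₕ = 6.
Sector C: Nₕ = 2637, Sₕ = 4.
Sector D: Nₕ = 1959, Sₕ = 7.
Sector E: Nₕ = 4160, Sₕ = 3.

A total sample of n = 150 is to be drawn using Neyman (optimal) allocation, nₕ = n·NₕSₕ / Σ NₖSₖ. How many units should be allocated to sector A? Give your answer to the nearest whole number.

32

Σ NₕSₕ = 1648·10 + 4153·6 + 2637·4 + 1959·7 + 4160·3 = 78139.
Share for A: 16480/78139 = 0.21091.
n_A = 150 × 0.21091 = 31.636... → 32.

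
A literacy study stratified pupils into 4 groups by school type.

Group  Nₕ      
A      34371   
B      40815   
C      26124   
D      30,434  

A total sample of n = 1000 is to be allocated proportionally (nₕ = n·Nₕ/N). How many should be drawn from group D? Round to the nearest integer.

Share of group D = 30434/131744 = 0.23101.
Allocate 1000 × 0.23101 = 231.009... → 231.

231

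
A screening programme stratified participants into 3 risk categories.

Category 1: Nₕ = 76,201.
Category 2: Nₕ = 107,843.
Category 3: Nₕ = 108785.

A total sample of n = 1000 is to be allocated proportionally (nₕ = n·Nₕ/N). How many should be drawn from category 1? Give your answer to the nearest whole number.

260

Share of category 1 = 76201/292829 = 0.26022.
Allocate 1000 × 0.26022 = 260.224... → 260.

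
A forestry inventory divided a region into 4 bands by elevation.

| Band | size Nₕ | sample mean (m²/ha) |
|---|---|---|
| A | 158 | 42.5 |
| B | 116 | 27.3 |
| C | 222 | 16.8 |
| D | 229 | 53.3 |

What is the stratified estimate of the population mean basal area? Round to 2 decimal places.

N = 158 + 116 + 222 + 229 = 725.
Overall mean = Σ (Nₕ/N)·x̄ₕ — weight by population share, not a simple average.
Σ Nₕx̄ₕ = 158·42.5 + 116·27.3 + 222·16.8 + 229·53.3 = 6715 + 3166.8 + 3729.6 + 12205.7 = 25817.1.
Divide by N: 25817.1 / 725 = 35.6098... → 35.61.

35.61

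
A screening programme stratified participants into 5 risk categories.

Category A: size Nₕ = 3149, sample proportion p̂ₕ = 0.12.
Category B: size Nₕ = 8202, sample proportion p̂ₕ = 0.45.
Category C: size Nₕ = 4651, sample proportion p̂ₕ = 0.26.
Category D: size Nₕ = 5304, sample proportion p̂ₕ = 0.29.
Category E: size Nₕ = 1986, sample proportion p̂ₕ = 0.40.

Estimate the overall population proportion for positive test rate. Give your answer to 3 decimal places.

0.327

Wₕ = Nₕ/N with N = 23292: 0.1352, 0.3521, 0.1997, 0.2277, 0.0853.
p̂_st = 0.1352·0.12 + 0.3521·0.45 + 0.1997·0.26 + 0.2277·0.29 + 0.0853·0.40 ≈ 0.32675... → 0.327.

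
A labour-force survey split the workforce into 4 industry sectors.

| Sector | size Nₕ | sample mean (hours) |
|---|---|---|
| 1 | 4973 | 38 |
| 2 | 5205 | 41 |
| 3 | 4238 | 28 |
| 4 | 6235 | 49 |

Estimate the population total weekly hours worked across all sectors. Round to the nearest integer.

Estimate total by summing Nₕ·x̄ₕ over strata.
4973·38 + 5205·41 + 4238·28 + 6235·49 = 188974 + 213405 + 118664 + 305515 = 826558.

826558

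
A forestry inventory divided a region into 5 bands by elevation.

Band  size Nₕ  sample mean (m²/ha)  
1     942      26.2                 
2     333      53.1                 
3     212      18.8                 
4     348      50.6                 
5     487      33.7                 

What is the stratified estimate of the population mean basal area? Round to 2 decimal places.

34.61

x̄_st = (Σ Nₕx̄ₕ) / (Σ Nₕ) = (942·26.2 + 333·53.1 + 212·18.8 + 348·50.6 + 487·33.7) / 2322
= 80369 / 2322 = 34.6120... → 34.61.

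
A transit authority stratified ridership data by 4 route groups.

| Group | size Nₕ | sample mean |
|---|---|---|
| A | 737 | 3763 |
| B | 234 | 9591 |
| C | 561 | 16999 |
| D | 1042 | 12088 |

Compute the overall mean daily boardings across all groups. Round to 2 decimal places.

N = 737 + 234 + 561 + 1042 = 2574.
Overall mean = Σ (Nₕ/N)·x̄ₕ — weight by population share, not a simple average.
Σ Nₕx̄ₕ = 737·3763 + 234·9591 + 561·16999 + 1042·12088 = 2773331 + 2244294 + 9536439 + 12595696 = 27149760.
Divide by N: 27149760 / 2574 = 10547.6923... → 10547.69.

10547.69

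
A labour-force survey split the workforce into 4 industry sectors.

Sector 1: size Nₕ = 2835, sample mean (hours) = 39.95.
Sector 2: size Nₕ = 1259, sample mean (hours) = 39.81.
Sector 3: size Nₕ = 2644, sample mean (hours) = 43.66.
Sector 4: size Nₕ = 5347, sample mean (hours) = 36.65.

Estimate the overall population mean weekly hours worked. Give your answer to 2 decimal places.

N = 12085; weights Wₕ = Nₕ/N = (0.2346, 0.1042, 0.2188, 0.4424).
x̄_st = Σ Wₕ·x̄ₕ = 0.2346·39.95 + 0.1042·39.81 + 0.2188·43.66 + 0.4424·36.65 ≈ 39.2870...
→ 39.29.

39.29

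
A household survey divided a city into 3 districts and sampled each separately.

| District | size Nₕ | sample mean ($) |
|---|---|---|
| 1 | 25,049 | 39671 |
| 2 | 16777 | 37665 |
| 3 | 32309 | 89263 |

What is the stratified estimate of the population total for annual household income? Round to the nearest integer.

Estimate total by summing Nₕ·x̄ₕ over strata.
25049·39671 + 16777·37665 + 32309·89263 = 993718879 + 631905705 + 2883998267 = 4509622851.

4509622851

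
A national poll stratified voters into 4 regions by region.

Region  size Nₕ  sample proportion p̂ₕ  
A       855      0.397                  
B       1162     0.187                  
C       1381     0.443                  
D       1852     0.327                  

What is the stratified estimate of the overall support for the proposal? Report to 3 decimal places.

Wₕ = Nₕ/N with N = 5250: 0.1629, 0.2213, 0.2630, 0.3528.
p̂_st = 0.1629·0.397 + 0.2213·0.187 + 0.2630·0.443 + 0.3528·0.327 ≈ 0.33793... → 0.338.

0.338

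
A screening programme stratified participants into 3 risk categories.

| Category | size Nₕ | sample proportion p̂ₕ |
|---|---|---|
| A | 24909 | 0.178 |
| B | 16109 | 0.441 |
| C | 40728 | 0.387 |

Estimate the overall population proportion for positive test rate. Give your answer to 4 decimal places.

0.3340

N = 24909 + 16109 + 40728 = 81746.
Overall proportion = Σ (Nₕ/N)·p̂ₕ.
Σ Nₕp̂ₕ = 4433.802 + 7104.069 + 15761.736 = 27299.607.
27299.607 / 81746 = 0.333956... → 0.3340.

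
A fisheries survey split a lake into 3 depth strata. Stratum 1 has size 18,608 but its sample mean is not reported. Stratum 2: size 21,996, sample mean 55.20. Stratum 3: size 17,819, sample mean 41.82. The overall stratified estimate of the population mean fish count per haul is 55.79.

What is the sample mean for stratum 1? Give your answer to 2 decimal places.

N = 18608 + 21996 + 17819 = 58423.
Overall total = μ·N = 55.79·58423 = 3259419.17.
Subtract the known strata: 21996·55.20 + 17819·41.82 = 1959369.78.
Remaining total for stratum 1: 3259419.17 − 1959369.78 = 1300049.39.
Divide by its size: 1300049.39 / 18608 = 69.8651... → 69.87.

69.87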